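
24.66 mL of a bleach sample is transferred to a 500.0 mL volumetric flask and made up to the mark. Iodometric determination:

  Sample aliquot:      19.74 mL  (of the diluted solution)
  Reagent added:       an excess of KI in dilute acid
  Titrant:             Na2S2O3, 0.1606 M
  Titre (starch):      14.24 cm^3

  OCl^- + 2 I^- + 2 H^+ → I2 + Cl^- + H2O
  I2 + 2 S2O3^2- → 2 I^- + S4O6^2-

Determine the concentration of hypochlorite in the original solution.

n(S2O3^2-) = 0.01424 × 0.1606 = 2.287 × 10^-3 mol
n(I2) = n(S2O3^2-)/2 = 1.143 × 10^-3 mol
n(OCl^-) in the aliquot = 1.143 × 10^-3 mol (1:1 ratio)
[OCl^-]_dilute = 1.143 × 10^-3 / 0.01974 = 0.05793 mol/L
[OCl^-]_original = 0.05793 × 500.0/24.66 = 1.175 mol/L

1.175 M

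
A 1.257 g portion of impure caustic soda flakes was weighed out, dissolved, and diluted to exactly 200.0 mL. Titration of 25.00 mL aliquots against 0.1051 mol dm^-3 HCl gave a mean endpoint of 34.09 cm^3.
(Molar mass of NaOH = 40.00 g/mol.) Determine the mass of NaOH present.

NaOH + HCl → NaCl + H2O
n(HCl) per titration = 0.03409 × 0.1051 = 3.583 × 10^-3 mol
n(NaOH) in each aliquot = 3.583 × 10^-3 mol (1:1 ratio)
n(NaOH) in the whole flask = 3.583 × 10^-3 × 200.0/25.00 = 0.02866 mol
mass of NaOH = 0.02866 × 40.00 = 1.147 g

1.147 g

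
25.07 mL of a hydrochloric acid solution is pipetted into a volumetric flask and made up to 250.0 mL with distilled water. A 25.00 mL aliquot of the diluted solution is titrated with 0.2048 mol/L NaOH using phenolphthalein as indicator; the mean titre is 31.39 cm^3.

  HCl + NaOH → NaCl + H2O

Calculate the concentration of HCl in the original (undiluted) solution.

2.564 mol/L

n(NaOH) = 0.03139 × 0.2048 = 6.429 × 10^-3 mol
n(HCl) in the aliquot = 6.429 × 10^-3 mol (1:1 ratio)
[HCl]_dilute = 6.429 × 10^-3 / 0.02500 = 0.2571 mol/L
Dilution factor = 250.0 / 25.07 = 9.972
[HCl]_stock = 0.2571 × 9.972 = 2.564 mol/L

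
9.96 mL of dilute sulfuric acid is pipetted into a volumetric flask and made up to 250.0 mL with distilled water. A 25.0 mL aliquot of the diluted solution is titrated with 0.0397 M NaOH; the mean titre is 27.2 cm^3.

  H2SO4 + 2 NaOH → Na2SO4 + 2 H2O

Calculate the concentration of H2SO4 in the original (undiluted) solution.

0.542 M

n(NaOH) = 0.0272 × 0.0397 = 1.08 × 10^-3 mol
From the 1:2 ratio, n(H2SO4) in the aliquot = 1/2 × 1.08 × 10^-3 = 5.40 × 10^-4 mol
[H2SO4]_dilute = 5.40 × 10^-4 / 0.0250 = 0.0216 mol/L
Dilution factor = 250.0 / 9.96 = 25.10
[H2SO4]_stock = 0.0216 × 25.10 = 0.542 mol/L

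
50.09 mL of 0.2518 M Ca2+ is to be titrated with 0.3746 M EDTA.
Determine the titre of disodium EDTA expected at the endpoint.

33.67 mL

Ca^2+ + EDTA^4- → [Ca(EDTA)]^2-
n(Ca2+) = 0.05009 L × 0.2518 mol/L = 0.01261 mol
n(EDTA) = 0.01261 mol (1:1 stoichiometry)
V(EDTA) = 0.01261 mol / 0.3746 mol/L = 0.03367 L = 33.67 mL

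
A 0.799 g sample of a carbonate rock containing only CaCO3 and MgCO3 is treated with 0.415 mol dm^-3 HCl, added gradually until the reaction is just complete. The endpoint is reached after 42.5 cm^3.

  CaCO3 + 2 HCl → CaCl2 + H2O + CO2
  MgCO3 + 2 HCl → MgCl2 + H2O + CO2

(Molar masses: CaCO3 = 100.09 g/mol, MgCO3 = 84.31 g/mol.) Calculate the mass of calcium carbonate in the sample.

0.352 g

n(HCl) = 0.0425 × 0.415 = 0.0176 mol
Let x = n(CaCO3), y = n(MgCO3).
Titrant: 2x + 2y = 0.0176;  mass: 100.09x + 84.31y = 0.799
Solving, x = 3.52 × 10^-3 mol, y = 5.30 × 10^-3 mol
mass of CaCO3 = 3.52 × 10^-3 × 100.09 = 0.352 g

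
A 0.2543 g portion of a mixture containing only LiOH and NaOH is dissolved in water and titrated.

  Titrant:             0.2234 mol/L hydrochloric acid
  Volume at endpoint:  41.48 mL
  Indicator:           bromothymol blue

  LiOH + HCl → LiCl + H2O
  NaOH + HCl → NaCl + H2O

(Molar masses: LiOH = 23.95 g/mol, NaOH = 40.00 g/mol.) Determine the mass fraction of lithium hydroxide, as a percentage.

n(HCl) = 0.04148 × 0.2234 = 9.267 × 10^-3 mol
Let x = n(LiOH), y = n(NaOH).
Titrant: 1x + 1y = 9.267 × 10^-3;  mass: 23.95x + 40.00y = 0.2543
Solving, x = 7.250 × 10^-3 mol, y = 2.016 × 10^-3 mol
mass of LiOH = 7.250 × 10^-3 × 23.95 = 0.1736 g
% LiOH = 0.1736 / 0.2543 × 100 = 68.28 %

68.28 %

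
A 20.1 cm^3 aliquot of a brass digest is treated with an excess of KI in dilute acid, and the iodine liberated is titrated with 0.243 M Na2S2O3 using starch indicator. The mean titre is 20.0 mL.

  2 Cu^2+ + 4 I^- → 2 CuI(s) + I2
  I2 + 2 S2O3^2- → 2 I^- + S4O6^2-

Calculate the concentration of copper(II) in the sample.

n(S2O3^2-) = 0.0200 × 0.243 = 4.86 × 10^-3 mol
n(I2) = n(S2O3^2-)/2 = 2.43 × 10^-3 mol
From the 2:1 ratio, n(Cu2+) in the aliquot = 2/1 × 2.43 × 10^-3 = 4.86 × 10^-3 mol
[Cu2+] = 4.86 × 10^-3 / 0.0201 = 0.242 mol/L

0.242 M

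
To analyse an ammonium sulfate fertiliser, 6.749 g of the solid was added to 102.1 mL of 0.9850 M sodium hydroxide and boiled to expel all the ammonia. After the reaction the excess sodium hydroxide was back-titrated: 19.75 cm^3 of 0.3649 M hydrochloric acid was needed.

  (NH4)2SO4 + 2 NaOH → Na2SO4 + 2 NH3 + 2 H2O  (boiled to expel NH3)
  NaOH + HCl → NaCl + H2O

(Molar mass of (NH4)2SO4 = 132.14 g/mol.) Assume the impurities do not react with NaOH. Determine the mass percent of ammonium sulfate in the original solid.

91.40 %

n(NaOH) added = 0.1021 × 0.9850 = 0.1006 mol
n(HCl) used in back-titration = 0.01975 × 0.3649 = 7.207 × 10^-3 mol
n(NaOH) left over = 7.207 × 10^-3 mol (1:1 ratio)
n(NaOH) consumed by analyte = 0.1006 − 7.207 × 10^-3 = 0.09336 mol
From the 1:2 ratio, n((NH4)2SO4) = 1/2 × 0.09336 = 0.04668 mol
mass of (NH4)2SO4 = 0.04668 × 132.14 = 6.168 g
% (NH4)2SO4 = 6.168 / 6.749 × 100 = 91.40 %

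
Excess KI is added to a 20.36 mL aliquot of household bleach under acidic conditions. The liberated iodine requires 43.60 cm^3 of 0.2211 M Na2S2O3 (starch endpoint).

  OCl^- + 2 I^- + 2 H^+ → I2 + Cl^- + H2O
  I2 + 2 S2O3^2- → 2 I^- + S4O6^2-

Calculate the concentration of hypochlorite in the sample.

0.2367 M

n(S2O3^2-) = 0.04360 × 0.2211 = 9.640 × 10^-3 mol
n(I2) = n(S2O3^2-)/2 = 4.820 × 10^-3 mol
n(OCl^-) in the aliquot = 4.820 × 10^-3 mol (1:1 ratio)
[OCl^-] = 4.820 × 10^-3 / 0.02036 = 0.2367 mol/L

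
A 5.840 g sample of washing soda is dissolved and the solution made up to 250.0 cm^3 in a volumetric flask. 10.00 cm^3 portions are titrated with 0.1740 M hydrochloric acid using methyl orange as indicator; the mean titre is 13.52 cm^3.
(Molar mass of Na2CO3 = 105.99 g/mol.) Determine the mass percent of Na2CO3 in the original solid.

53.37 %

Na2CO3 + 2 HCl → 2 NaCl + H2O + CO2
n(HCl) per titration = 0.01352 × 0.1740 = 2.352 × 10^-3 mol
From the 1:2 ratio, n(Na2CO3) in each aliquot = 1/2 × 2.352 × 10^-3 = 1.176 × 10^-3 mol
n(Na2CO3) in the whole flask = 1.176 × 10^-3 × 250.0/10.00 = 0.02941 mol
mass of Na2CO3 = 0.02941 × 105.99 = 3.117 g
% Na2CO3 = 3.117 / 5.840 × 100 = 53.37 %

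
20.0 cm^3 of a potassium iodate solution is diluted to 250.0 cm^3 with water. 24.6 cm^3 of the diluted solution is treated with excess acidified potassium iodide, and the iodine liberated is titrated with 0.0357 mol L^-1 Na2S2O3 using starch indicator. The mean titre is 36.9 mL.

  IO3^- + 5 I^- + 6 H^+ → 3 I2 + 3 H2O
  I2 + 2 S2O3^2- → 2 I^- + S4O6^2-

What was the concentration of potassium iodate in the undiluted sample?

n(S2O3^2-) = 0.0369 × 0.0357 = 1.32 × 10^-3 mol
n(I2) = n(S2O3^2-)/2 = 6.59 × 10^-4 mol
From the 1:3 ratio, n(IO3^-) in the aliquot = 1/3 × 6.59 × 10^-4 = 2.20 × 10^-4 mol
[IO3^-]_dilute = 2.20 × 10^-4 / 0.0246 = 0.00892 mol/L
[IO3^-]_original = 0.00892 × 250.0/20.0 = 0.112 mol/L

0.112 mol/L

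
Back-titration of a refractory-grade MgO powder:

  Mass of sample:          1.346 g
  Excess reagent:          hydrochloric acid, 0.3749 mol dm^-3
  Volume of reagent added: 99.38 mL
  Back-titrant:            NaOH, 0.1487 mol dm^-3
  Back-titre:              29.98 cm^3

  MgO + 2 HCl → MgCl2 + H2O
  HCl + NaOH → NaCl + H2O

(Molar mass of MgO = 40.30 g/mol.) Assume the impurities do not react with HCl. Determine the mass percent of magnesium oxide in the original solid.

n(HCl) added = 0.09938 × 0.3749 = 0.03726 mol
n(NaOH) used in back-titration = 0.02998 × 0.1487 = 4.458 × 10^-3 mol
n(HCl) left over = 4.458 × 10^-3 mol (1:1 ratio)
n(HCl) consumed by analyte = 0.03726 − 4.458 × 10^-3 = 0.03280 mol
From the 1:2 ratio, n(MgO) = 1/2 × 0.03280 = 0.01640 mol
mass of MgO = 0.01640 × 40.30 = 0.6609 g
% MgO = 0.6609 / 1.346 × 100 = 49.10 %

49.10 %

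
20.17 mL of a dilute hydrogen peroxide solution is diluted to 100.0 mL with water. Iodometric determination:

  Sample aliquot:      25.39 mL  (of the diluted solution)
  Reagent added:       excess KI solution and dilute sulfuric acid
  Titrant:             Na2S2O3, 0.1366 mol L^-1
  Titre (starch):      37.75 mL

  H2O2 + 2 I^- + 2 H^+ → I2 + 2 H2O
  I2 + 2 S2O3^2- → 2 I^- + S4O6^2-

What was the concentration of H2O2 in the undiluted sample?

n(S2O3^2-) = 0.03775 × 0.1366 = 5.157 × 10^-3 mol
n(I2) = n(S2O3^2-)/2 = 2.578 × 10^-3 mol
n(H2O2) in the aliquot = 2.578 × 10^-3 mol (1:1 ratio)
[H2O2]_dilute = 2.578 × 10^-3 / 0.02539 = 0.1015 mol/L
[H2O2]_original = 0.1015 × 100.0/20.17 = 0.5035 mol/L

0.5035 mol/L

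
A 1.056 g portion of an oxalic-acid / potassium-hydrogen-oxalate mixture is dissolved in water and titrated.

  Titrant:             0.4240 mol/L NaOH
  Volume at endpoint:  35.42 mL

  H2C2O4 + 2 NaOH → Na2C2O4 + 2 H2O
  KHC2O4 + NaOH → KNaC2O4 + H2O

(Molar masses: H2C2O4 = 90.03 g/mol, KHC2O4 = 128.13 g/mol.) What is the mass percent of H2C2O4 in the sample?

44.53 %

n(NaOH) = 0.03542 × 0.4240 = 0.01502 mol
Let x = n(H2C2O4), y = n(KHC2O4).
Titrant: 2x + 1y = 0.01502;  mass: 90.03x + 128.13y = 1.056
Solving, x = 5.223 × 10^-3 mol, y = 4.572 × 10^-3 mol
mass of H2C2O4 = 5.223 × 10^-3 × 90.03 = 0.4703 g
% H2C2O4 = 0.4703 / 1.056 × 100 = 44.53 %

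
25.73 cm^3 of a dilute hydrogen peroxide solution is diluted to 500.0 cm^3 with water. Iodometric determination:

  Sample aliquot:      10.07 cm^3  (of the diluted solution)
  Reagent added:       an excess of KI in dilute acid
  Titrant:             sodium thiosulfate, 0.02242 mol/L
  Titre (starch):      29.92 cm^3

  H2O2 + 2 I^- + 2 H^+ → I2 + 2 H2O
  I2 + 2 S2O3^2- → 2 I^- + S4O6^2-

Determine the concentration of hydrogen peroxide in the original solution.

0.6472 mol/L

n(S2O3^2-) = 0.02992 × 0.02242 = 6.708 × 10^-4 mol
n(I2) = n(S2O3^2-)/2 = 3.354 × 10^-4 mol
n(H2O2) in the aliquot = 3.354 × 10^-4 mol (1:1 ratio)
[H2O2]_dilute = 3.354 × 10^-4 / 0.01007 = 0.03331 mol/L
[H2O2]_original = 0.03331 × 500.0/25.73 = 0.6472 mol/L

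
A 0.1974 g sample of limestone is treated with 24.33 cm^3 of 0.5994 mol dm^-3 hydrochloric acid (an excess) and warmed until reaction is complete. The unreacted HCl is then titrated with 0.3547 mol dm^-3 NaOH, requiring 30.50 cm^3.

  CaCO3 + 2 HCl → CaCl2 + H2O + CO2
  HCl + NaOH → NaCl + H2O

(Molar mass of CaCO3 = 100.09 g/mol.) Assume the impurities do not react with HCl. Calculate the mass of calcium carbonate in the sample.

n(HCl) added = 0.02433 × 0.5994 = 0.01458 mol
n(NaOH) used in back-titration = 0.03050 × 0.3547 = 0.01082 mol
n(HCl) left over = 0.01082 mol (1:1 ratio)
n(HCl) consumed by analyte = 0.01458 − 0.01082 = 3.765 × 10^-3 mol
From the 1:2 ratio, n(CaCO3) = 1/2 × 3.765 × 10^-3 = 1.883 × 10^-3 mol
mass of CaCO3 = 1.883 × 10^-3 × 100.09 = 0.1884 g

0.1884 g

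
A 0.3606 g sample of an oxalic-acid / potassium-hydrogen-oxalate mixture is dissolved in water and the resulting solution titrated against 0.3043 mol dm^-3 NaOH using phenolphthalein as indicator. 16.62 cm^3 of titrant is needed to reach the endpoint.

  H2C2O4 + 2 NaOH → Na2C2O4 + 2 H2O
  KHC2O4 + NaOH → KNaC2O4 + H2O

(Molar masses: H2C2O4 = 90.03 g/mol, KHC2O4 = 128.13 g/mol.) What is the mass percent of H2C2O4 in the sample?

43.17 %

n(NaOH) = 0.01662 × 0.3043 = 5.057 × 10^-3 mol
Let x = n(H2C2O4), y = n(KHC2O4).
Titrant: 2x + 1y = 5.057 × 10^-3;  mass: 90.03x + 128.13y = 0.3606
Solving, x = 1.729 × 10^-3 mol, y = 1.599 × 10^-3 mol
mass of H2C2O4 = 1.729 × 10^-3 × 90.03 = 0.1557 g
% H2C2O4 = 0.1557 / 0.3606 × 100 = 43.17 %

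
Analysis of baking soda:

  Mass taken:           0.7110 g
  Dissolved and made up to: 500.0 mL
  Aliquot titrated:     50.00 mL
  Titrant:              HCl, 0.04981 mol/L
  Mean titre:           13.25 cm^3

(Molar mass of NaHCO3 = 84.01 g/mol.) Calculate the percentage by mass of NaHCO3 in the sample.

NaHCO3 + HCl → NaCl + H2O + CO2
n(HCl) per titration = 0.01325 × 0.04981 = 6.600 × 10^-4 mol
n(NaHCO3) in each aliquot = 6.600 × 10^-4 mol (1:1 ratio)
n(NaHCO3) in the whole flask = 6.600 × 10^-4 × 500.0/50.00 = 6.600 × 10^-3 mol
mass of NaHCO3 = 6.600 × 10^-3 × 84.01 = 0.5545 g
% NaHCO3 = 0.5545 / 0.7110 × 100 = 77.98 %

77.98 %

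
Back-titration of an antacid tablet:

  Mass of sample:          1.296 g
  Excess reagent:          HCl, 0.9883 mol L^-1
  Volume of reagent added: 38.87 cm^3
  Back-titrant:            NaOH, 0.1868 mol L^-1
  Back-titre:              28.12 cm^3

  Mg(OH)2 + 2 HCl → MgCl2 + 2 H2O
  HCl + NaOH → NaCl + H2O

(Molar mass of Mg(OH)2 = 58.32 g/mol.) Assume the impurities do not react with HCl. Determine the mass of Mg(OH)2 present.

0.9670 g

n(HCl) added = 0.03887 × 0.9883 = 0.03842 mol
n(NaOH) used in back-titration = 0.02812 × 0.1868 = 5.253 × 10^-3 mol
n(HCl) left over = 5.253 × 10^-3 mol (1:1 ratio)
n(HCl) consumed by analyte = 0.03842 − 5.253 × 10^-3 = 0.03316 mol
From the 1:2 ratio, n(Mg(OH)2) = 1/2 × 0.03316 = 0.01658 mol
mass of Mg(OH)2 = 0.01658 × 58.32 = 0.9670 g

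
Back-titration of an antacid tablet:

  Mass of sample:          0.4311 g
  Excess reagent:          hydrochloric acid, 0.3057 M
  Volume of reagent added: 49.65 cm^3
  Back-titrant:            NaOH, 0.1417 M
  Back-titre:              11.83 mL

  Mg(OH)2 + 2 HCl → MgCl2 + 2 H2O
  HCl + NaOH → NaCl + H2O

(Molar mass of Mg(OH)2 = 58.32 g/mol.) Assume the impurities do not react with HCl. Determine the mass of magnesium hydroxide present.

n(HCl) added = 0.04965 × 0.3057 = 0.01518 mol
n(NaOH) used in back-titration = 0.01183 × 0.1417 = 1.676 × 10^-3 mol
n(HCl) left over = 1.676 × 10^-3 mol (1:1 ratio)
n(HCl) consumed by analyte = 0.01518 − 1.676 × 10^-3 = 0.01350 mol
From the 1:2 ratio, n(Mg(OH)2) = 1/2 × 0.01350 = 6.751 × 10^-3 mol
mass of Mg(OH)2 = 6.751 × 10^-3 × 58.32 = 0.3937 g

0.3937 g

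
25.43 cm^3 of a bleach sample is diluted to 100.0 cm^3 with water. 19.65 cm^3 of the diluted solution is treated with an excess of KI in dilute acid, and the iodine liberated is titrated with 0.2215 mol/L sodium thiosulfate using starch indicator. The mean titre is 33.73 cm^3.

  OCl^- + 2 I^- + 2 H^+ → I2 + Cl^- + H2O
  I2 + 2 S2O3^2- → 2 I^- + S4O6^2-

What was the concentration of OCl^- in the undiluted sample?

0.7476 mol/L

n(S2O3^2-) = 0.03373 × 0.2215 = 7.471 × 10^-3 mol
n(I2) = n(S2O3^2-)/2 = 3.736 × 10^-3 mol
n(OCl^-) in the aliquot = 3.736 × 10^-3 mol (1:1 ratio)
[OCl^-]_dilute = 3.736 × 10^-3 / 0.01965 = 0.1901 mol/L
[OCl^-]_original = 0.1901 × 100.0/25.43 = 0.7476 mol/L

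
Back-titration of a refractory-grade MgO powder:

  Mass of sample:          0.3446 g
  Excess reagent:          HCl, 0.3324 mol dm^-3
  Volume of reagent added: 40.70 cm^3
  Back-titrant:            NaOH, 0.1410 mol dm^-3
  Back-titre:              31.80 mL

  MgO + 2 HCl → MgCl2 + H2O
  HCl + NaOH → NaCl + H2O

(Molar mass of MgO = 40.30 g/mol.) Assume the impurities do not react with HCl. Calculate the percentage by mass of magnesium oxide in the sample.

52.89 %

n(HCl) added = 0.04070 × 0.3324 = 0.01353 mol
n(NaOH) used in back-titration = 0.03180 × 0.1410 = 4.484 × 10^-3 mol
n(HCl) left over = 4.484 × 10^-3 mol (1:1 ratio)
n(HCl) consumed by analyte = 0.01353 − 4.484 × 10^-3 = 9.045 × 10^-3 mol
From the 1:2 ratio, n(MgO) = 1/2 × 9.045 × 10^-3 = 4.522 × 10^-3 mol
mass of MgO = 4.522 × 10^-3 × 40.30 = 0.1823 g
% MgO = 0.1823 / 0.3446 × 100 = 52.89 %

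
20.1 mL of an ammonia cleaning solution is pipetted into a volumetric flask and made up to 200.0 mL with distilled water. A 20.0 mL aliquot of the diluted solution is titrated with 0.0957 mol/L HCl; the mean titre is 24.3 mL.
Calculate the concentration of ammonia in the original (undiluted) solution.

NH3 + HCl → NH4Cl
n(HCl) = 0.0243 × 0.0957 = 2.33 × 10^-3 mol
n(NH3) in the aliquot = 2.33 × 10^-3 mol (1:1 ratio)
[NH3]_dilute = 2.33 × 10^-3 / 0.0200 = 0.116 mol/L
Dilution factor = 200.0 / 20.1 = 9.950
[NH3]_stock = 0.116 × 9.950 = 1.16 mol/L

1.16 mol/L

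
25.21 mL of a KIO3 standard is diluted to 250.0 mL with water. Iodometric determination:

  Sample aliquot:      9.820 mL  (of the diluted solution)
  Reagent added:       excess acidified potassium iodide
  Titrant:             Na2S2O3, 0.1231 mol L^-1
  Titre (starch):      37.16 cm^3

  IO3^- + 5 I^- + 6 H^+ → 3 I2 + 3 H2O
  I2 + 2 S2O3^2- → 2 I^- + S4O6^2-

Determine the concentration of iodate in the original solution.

n(S2O3^2-) = 0.03716 × 0.1231 = 4.574 × 10^-3 mol
n(I2) = n(S2O3^2-)/2 = 2.287 × 10^-3 mol
From the 1:3 ratio, n(IO3^-) in the aliquot = 1/3 × 2.287 × 10^-3 = 7.624 × 10^-4 mol
[IO3^-]_dilute = 7.624 × 10^-4 / 0.009820 = 0.07764 mol/L
[IO3^-]_original = 0.07764 × 250.0/25.21 = 0.7699 mol/L

0.7699 mol/L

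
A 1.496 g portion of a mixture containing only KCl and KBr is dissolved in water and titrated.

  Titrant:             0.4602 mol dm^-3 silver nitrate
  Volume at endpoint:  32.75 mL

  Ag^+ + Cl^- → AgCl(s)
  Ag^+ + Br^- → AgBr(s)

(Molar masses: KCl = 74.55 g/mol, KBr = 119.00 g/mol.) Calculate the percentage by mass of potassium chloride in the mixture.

33.35 %

n(AgNO3) = 0.03275 × 0.4602 = 0.01507 mol
Let x = n(KCl), y = n(KBr).
Titrant: 1x + 1y = 0.01507;  mass: 74.55x + 119.00y = 1.496
Solving, x = 6.693 × 10^-3 mol, y = 8.378 × 10^-3 mol
mass of KCl = 6.693 × 10^-3 × 74.55 = 0.4990 g
% KCl = 0.4990 / 1.496 × 100 = 33.35 %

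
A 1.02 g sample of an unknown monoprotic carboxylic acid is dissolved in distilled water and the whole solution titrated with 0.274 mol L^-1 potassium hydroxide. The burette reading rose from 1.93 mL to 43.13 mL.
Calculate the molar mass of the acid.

n(KOH) = 0.0412 L × 0.274 mol/L = 0.0113 mol
n(HA) = 0.0113 mol (1:1 ratio)
M = m / n = 1.02 g / 0.0113 mol = 90.4 g/mol

90.4 g/mol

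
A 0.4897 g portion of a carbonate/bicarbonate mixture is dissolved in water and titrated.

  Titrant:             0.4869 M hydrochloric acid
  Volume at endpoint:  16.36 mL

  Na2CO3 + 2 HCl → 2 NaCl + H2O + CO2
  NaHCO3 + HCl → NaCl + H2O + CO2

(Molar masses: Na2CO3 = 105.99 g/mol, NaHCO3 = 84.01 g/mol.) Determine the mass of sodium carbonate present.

0.3067 g

n(HCl) = 0.01636 × 0.4869 = 7.966 × 10^-3 mol
Let x = n(Na2CO3), y = n(NaHCO3).
Titrant: 2x + 1y = 7.966 × 10^-3;  mass: 105.99x + 84.01y = 0.4897
Solving, x = 2.894 × 10^-3 mol, y = 2.178 × 10^-3 mol
mass of Na2CO3 = 2.894 × 10^-3 × 105.99 = 0.3067 g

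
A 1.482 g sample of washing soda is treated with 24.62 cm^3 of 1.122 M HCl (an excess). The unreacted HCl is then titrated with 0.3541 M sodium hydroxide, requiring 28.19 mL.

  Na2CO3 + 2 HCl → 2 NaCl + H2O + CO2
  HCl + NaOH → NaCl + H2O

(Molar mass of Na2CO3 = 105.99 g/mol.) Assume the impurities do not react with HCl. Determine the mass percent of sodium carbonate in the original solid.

63.08 %

n(HCl) added = 0.02462 × 1.122 = 0.02762 mol
n(NaOH) used in back-titration = 0.02819 × 0.3541 = 9.982 × 10^-3 mol
n(HCl) left over = 9.982 × 10^-3 mol (1:1 ratio)
n(HCl) consumed by analyte = 0.02762 − 9.982 × 10^-3 = 0.01764 mol
From the 1:2 ratio, n(Na2CO3) = 1/2 × 0.01764 = 8.821 × 10^-3 mol
mass of Na2CO3 = 8.821 × 10^-3 × 105.99 = 0.9349 g
% Na2CO3 = 0.9349 / 1.482 × 100 = 63.08 %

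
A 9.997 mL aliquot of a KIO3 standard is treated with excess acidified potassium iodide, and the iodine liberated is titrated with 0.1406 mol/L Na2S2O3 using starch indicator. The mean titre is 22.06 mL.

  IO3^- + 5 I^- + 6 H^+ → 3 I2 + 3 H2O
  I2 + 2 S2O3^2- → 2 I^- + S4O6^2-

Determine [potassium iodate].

0.05171 mol/L

n(S2O3^2-) = 0.02206 × 0.1406 = 3.102 × 10^-3 mol
n(I2) = n(S2O3^2-)/2 = 1.551 × 10^-3 mol
From the 1:3 ratio, n(IO3^-) in the aliquot = 1/3 × 1.551 × 10^-3 = 5.169 × 10^-4 mol
[IO3^-] = 5.169 × 10^-4 / 0.009997 = 0.05171 mol/L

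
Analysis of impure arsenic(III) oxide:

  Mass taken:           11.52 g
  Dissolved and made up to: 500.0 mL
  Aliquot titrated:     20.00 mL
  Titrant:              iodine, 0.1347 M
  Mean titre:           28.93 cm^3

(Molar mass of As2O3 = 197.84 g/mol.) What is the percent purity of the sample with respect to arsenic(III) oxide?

As2O3 + 2 I2 + 2 H2O → As2O5 + 4 HI
n(I2) per titration = 0.02893 × 0.1347 = 3.897 × 10^-3 mol
From the 1:2 ratio, n(As2O3) in each aliquot = 1/2 × 3.897 × 10^-3 = 1.948 × 10^-3 mol
n(As2O3) in the whole flask = 1.948 × 10^-3 × 500.0/20.00 = 0.04871 mol
mass of As2O3 = 0.04871 × 197.84 = 9.637 g
% As2O3 = 9.637 / 11.52 × 100 = 83.65 %

83.65 %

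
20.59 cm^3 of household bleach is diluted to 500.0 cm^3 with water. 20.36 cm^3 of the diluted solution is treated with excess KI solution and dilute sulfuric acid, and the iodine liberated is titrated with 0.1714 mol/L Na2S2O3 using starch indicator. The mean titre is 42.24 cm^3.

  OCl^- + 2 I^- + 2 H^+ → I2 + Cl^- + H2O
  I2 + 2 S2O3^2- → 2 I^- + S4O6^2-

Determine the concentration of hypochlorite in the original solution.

n(S2O3^2-) = 0.04224 × 0.1714 = 7.240 × 10^-3 mol
n(I2) = n(S2O3^2-)/2 = 3.620 × 10^-3 mol
n(OCl^-) in the aliquot = 3.620 × 10^-3 mol (1:1 ratio)
[OCl^-]_dilute = 3.620 × 10^-3 / 0.02036 = 0.1778 mol/L
[OCl^-]_original = 0.1778 × 500.0/20.59 = 4.318 mol/L

4.318 mol/L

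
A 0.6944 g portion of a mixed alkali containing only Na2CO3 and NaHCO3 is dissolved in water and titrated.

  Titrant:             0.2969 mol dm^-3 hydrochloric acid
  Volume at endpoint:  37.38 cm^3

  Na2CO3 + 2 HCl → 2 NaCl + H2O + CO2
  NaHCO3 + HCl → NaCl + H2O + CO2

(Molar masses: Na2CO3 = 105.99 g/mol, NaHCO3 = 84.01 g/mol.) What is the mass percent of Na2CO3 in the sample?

n(HCl) = 0.03738 × 0.2969 = 0.01110 mol
Let x = n(Na2CO3), y = n(NaHCO3).
Titrant: 2x + 1y = 0.01110;  mass: 105.99x + 84.01y = 0.6944
Solving, x = 3.836 × 10^-3 mol, y = 3.426 × 10^-3 mol
mass of Na2CO3 = 3.836 × 10^-3 × 105.99 = 0.4066 g
% Na2CO3 = 0.4066 / 0.6944 × 100 = 58.55 %

58.55 %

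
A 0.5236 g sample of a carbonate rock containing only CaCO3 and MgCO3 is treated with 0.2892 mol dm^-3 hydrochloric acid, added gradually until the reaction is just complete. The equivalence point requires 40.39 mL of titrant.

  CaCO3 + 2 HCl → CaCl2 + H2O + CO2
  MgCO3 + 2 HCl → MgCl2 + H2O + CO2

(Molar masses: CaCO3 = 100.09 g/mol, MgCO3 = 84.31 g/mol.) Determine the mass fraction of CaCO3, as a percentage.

37.79 %

n(HCl) = 0.04039 × 0.2892 = 0.01168 mol
Let x = n(CaCO3), y = n(MgCO3).
Titrant: 2x + 2y = 0.01168;  mass: 100.09x + 84.31y = 0.5236
Solving, x = 1.977 × 10^-3 mol, y = 3.863 × 10^-3 mol
mass of CaCO3 = 1.977 × 10^-3 × 100.09 = 0.1979 g
% CaCO3 = 0.1979 / 0.5236 × 100 = 37.79 %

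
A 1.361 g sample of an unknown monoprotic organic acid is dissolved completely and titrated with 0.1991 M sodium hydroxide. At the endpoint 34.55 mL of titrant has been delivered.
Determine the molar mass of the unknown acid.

197.9 g/mol

n(NaOH) = 0.03455 L × 0.1991 mol/L = 6.879 × 10^-3 mol
n(HA) = 6.879 × 10^-3 mol (1:1 ratio)
M = m / n = 1.361 g / 6.879 × 10^-3 mol = 197.9 g/mol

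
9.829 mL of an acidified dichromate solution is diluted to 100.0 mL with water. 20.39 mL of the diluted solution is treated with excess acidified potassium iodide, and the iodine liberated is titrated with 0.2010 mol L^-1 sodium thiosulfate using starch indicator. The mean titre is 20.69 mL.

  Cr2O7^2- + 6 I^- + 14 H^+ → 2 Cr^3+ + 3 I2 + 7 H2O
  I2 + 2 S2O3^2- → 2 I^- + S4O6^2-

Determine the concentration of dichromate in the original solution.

0.3458 mol/L

n(S2O3^2-) = 0.02069 × 0.2010 = 4.159 × 10^-3 mol
n(I2) = n(S2O3^2-)/2 = 2.079 × 10^-3 mol
From the 1:3 ratio, n(Cr2O7^2-) in the aliquot = 1/3 × 2.079 × 10^-3 = 6.931 × 10^-4 mol
[Cr2O7^2-]_dilute = 6.931 × 10^-4 / 0.02039 = 0.03399 mol/L
[Cr2O7^2-]_original = 0.03399 × 100.0/9.829 = 0.3458 mol/L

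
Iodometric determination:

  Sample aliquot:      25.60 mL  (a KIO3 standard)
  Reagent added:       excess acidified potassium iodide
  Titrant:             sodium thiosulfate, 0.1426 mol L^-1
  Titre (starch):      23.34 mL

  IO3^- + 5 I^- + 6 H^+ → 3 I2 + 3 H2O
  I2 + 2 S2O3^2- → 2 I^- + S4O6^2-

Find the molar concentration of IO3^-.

0.02167 mol/L

n(S2O3^2-) = 0.02334 × 0.1426 = 3.328 × 10^-3 mol
n(I2) = n(S2O3^2-)/2 = 1.664 × 10^-3 mol
From the 1:3 ratio, n(IO3^-) in the aliquot = 1/3 × 1.664 × 10^-3 = 5.547 × 10^-4 mol
[IO3^-] = 5.547 × 10^-4 / 0.02560 = 0.02167 mol/L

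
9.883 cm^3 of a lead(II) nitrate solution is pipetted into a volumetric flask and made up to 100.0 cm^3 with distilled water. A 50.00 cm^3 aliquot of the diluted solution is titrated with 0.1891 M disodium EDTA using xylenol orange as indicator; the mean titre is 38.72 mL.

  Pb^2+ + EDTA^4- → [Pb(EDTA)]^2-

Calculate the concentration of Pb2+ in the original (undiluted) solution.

n(EDTA) = 0.03872 × 0.1891 = 7.322 × 10^-3 mol
n(Pb2+) in the aliquot = 7.322 × 10^-3 mol (1:1 ratio)
[Pb2+]_dilute = 7.322 × 10^-3 / 0.05000 = 0.1464 mol/L
Dilution factor = 100.0 / 9.883 = 10.12
[Pb2+]_stock = 0.1464 × 10.12 = 1.482 mol/L

1.482 M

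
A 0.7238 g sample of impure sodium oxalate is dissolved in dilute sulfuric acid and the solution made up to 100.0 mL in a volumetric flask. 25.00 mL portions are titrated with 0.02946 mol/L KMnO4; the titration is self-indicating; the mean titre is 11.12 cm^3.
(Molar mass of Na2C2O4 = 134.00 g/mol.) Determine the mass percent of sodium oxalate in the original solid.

2 MnO4^- + 5 C2O4^2- + 16 H^+ → 2 Mn^2+ + 10 CO2 + 8 H2O
n(KMnO4) per titration = 0.01112 × 0.02946 = 3.276 × 10^-4 mol
From the 5:2 ratio, n(Na2C2O4) in each aliquot = 5/2 × 3.276 × 10^-4 = 8.190 × 10^-4 mol
n(Na2C2O4) in the whole flask = 8.190 × 10^-4 × 100.0/25.00 = 3.276 × 10^-3 mol
mass of Na2C2O4 = 3.276 × 10^-3 × 134.00 = 0.4390 g
% Na2C2O4 = 0.4390 / 0.7238 × 100 = 60.65 %

60.65 %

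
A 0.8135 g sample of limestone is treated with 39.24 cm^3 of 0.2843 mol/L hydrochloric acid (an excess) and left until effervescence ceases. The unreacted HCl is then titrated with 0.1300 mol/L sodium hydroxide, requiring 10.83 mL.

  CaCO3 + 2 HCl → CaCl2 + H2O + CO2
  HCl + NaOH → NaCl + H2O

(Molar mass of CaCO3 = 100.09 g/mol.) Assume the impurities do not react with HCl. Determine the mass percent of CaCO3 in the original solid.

n(HCl) added = 0.03924 × 0.2843 = 0.01116 mol
n(NaOH) used in back-titration = 0.01083 × 0.1300 = 1.408 × 10^-3 mol
n(HCl) left over = 1.408 × 10^-3 mol (1:1 ratio)
n(HCl) consumed by analyte = 0.01116 − 1.408 × 10^-3 = 9.748 × 10^-3 mol
From the 1:2 ratio, n(CaCO3) = 1/2 × 9.748 × 10^-3 = 4.874 × 10^-3 mol
mass of CaCO3 = 4.874 × 10^-3 × 100.09 = 0.4878 g
% CaCO3 = 0.4878 / 0.8135 × 100 = 59.97 %

59.97 %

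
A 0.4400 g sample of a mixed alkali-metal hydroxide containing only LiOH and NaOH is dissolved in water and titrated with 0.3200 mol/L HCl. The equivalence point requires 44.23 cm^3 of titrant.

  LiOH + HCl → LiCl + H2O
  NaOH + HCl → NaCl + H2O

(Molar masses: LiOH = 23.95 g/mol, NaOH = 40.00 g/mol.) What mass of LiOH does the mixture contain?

0.1882 g

n(HCl) = 0.04423 × 0.3200 = 0.01415 mol
Let x = n(LiOH), y = n(NaOH).
Titrant: 1x + 1y = 0.01415;  mass: 23.95x + 40.00y = 0.4400
Solving, x = 7.859 × 10^-3 mol, y = 6.294 × 10^-3 mol
mass of LiOH = 7.859 × 10^-3 × 23.95 = 0.1882 g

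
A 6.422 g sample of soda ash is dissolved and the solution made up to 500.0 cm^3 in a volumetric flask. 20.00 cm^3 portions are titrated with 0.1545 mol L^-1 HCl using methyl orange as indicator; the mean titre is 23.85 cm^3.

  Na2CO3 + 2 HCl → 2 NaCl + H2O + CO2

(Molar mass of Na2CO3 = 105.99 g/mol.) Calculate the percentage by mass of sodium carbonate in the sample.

76.02 %

n(HCl) per titration = 0.02385 × 0.1545 = 3.685 × 10^-3 mol
From the 1:2 ratio, n(Na2CO3) in each aliquot = 1/2 × 3.685 × 10^-3 = 1.842 × 10^-3 mol
n(Na2CO3) in the whole flask = 1.842 × 10^-3 × 500.0/20.00 = 0.04606 mol
mass of Na2CO3 = 0.04606 × 105.99 = 4.882 g
% Na2CO3 = 4.882 / 6.422 × 100 = 76.02 %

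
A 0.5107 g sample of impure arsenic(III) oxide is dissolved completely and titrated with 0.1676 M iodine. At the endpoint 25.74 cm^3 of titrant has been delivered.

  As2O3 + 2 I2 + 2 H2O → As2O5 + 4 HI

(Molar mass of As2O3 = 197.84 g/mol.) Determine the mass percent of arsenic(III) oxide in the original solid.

83.56 %

n(I2) = 0.02574 L × 0.1676 mol/L = 4.314 × 10^-3 mol
From the 1:2 ratio, n(As2O3) = 1/2 × 4.314 × 10^-3 = 2.157 × 10^-3 mol
mass of As2O3 = 2.157 × 10^-3 × 197.84 g/mol = 0.4267 g
% As2O3 = 0.4267 / 0.5107 × 100 = 83.56 %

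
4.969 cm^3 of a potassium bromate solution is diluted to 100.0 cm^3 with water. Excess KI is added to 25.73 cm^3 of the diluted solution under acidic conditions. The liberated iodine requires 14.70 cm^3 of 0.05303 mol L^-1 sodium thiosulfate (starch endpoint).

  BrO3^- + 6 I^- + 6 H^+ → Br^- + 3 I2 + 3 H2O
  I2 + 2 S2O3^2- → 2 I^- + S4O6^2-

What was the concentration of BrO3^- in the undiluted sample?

0.1016 mol/L

n(S2O3^2-) = 0.01470 × 0.05303 = 7.795 × 10^-4 mol
n(I2) = n(S2O3^2-)/2 = 3.898 × 10^-4 mol
From the 1:3 ratio, n(BrO3^-) in the aliquot = 1/3 × 3.898 × 10^-4 = 1.299 × 10^-4 mol
[BrO3^-]_dilute = 1.299 × 10^-4 / 0.02573 = 0.005049 mol/L
[BrO3^-]_original = 0.005049 × 100.0/4.969 = 0.1016 mol/L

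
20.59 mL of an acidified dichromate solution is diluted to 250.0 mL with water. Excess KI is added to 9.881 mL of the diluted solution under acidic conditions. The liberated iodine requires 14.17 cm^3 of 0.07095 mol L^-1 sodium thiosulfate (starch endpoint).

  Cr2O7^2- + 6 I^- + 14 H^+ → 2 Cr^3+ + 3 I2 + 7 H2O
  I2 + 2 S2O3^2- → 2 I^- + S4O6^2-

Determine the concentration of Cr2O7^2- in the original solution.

n(S2O3^2-) = 0.01417 × 0.07095 = 1.005 × 10^-3 mol
n(I2) = n(S2O3^2-)/2 = 5.027 × 10^-4 mol
From the 1:3 ratio, n(Cr2O7^2-) in the aliquot = 1/3 × 5.027 × 10^-4 = 1.676 × 10^-4 mol
[Cr2O7^2-]_dilute = 1.676 × 10^-4 / 0.009881 = 0.01696 mol/L
[Cr2O7^2-]_original = 0.01696 × 250.0/20.59 = 0.2059 mol/L

0.2059 mol/L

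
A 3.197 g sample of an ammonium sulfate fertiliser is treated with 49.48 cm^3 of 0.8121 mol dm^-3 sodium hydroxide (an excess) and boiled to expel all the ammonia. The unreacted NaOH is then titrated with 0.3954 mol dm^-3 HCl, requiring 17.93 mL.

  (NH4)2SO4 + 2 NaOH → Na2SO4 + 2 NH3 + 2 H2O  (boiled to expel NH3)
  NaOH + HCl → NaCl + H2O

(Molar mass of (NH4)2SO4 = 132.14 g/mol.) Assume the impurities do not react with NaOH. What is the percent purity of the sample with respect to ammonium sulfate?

68.39 %

n(NaOH) added = 0.04948 × 0.8121 = 0.04018 mol
n(HCl) used in back-titration = 0.01793 × 0.3954 = 7.090 × 10^-3 mol
n(NaOH) left over = 7.090 × 10^-3 mol (1:1 ratio)
n(NaOH) consumed by analyte = 0.04018 − 7.090 × 10^-3 = 0.03309 mol
From the 1:2 ratio, n((NH4)2SO4) = 1/2 × 0.03309 = 0.01655 mol
mass of (NH4)2SO4 = 0.01655 × 132.14 = 2.186 g
% (NH4)2SO4 = 2.186 / 3.197 × 100 = 68.39 %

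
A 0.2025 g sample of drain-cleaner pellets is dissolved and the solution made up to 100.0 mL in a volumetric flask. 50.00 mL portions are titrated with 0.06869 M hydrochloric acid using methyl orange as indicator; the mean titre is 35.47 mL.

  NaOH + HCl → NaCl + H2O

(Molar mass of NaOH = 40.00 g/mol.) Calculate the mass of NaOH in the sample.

0.1949 g

n(HCl) per titration = 0.03547 × 0.06869 = 2.436 × 10^-3 mol
n(NaOH) in each aliquot = 2.436 × 10^-3 mol (1:1 ratio)
n(NaOH) in the whole flask = 2.436 × 10^-3 × 100.0/50.00 = 4.873 × 10^-3 mol
mass of NaOH = 4.873 × 10^-3 × 40.00 = 0.1949 g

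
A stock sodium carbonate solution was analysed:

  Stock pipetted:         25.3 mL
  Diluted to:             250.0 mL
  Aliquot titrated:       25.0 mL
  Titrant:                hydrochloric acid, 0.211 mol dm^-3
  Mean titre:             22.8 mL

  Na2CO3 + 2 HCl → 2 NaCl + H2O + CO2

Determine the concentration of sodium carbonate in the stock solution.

n(HCl) = 0.0228 × 0.211 = 4.81 × 10^-3 mol
From the 1:2 ratio, n(Na2CO3) in the aliquot = 1/2 × 4.81 × 10^-3 = 2.41 × 10^-3 mol
[Na2CO3]_dilute = 2.41 × 10^-3 / 0.0250 = 0.0962 mol/L
Dilution factor = 250.0 / 25.3 = 9.881
[Na2CO3]_stock = 0.0962 × 9.881 = 0.951 mol/L

0.951 mol/L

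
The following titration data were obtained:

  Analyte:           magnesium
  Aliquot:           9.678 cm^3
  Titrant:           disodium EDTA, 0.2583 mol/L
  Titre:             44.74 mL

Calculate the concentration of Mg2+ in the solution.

Mg^2+ + EDTA^4- → [Mg(EDTA)]^2-
n(EDTA) = 0.04474 L × 0.2583 mol/L = 0.01156 mol
n(Mg2+) = 0.01156 mol (1:1 mole ratio)
[Mg2+] = 0.01156 mol / 0.009678 L = 1.194 mol/L

1.194 mol/L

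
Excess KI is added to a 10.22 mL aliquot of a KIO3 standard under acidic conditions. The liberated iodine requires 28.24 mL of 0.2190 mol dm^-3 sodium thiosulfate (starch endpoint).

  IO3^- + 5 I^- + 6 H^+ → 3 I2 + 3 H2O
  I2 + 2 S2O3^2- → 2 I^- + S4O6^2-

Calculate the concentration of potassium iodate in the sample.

n(S2O3^2-) = 0.02824 × 0.2190 = 6.185 × 10^-3 mol
n(I2) = n(S2O3^2-)/2 = 3.092 × 10^-3 mol
From the 1:3 ratio, n(IO3^-) in the aliquot = 1/3 × 3.092 × 10^-3 = 1.031 × 10^-3 mol
[IO3^-] = 1.031 × 10^-3 / 0.01022 = 0.1009 mol/L

0.1009 mol/L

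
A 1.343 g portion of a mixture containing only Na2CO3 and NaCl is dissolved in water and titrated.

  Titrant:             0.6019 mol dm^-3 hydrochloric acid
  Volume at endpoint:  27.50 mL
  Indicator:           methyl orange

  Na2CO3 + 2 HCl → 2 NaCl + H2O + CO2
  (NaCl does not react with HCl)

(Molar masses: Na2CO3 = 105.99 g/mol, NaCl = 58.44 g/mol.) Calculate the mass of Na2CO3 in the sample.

0.8772 g

n(HCl) = 0.02750 × 0.6019 = 0.01655 mol
Let x = n(Na2CO3), y = n(NaCl).
Titrant: 2x = 0.01655;  mass: 105.99x + 58.44y = 1.343
Solving, x = 8.276 × 10^-3 mol, y = 7.971 × 10^-3 mol
mass of Na2CO3 = 8.276 × 10^-3 × 105.99 = 0.8772 g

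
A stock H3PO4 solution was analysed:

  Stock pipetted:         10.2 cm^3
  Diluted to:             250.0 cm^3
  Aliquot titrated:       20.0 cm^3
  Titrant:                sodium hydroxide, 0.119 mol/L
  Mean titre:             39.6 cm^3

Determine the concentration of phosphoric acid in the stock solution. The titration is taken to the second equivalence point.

H3PO4 + 2 NaOH → Na2HPO4 + 2 H2O
n(NaOH) = 0.0396 × 0.119 = 4.71 × 10^-3 mol
From the 1:2 ratio, n(H3PO4) in the aliquot = 1/2 × 4.71 × 10^-3 = 2.36 × 10^-3 mol
[H3PO4]_dilute = 2.36 × 10^-3 / 0.0200 = 0.118 mol/L
Dilution factor = 250.0 / 10.2 = 24.51
[H3PO4]_stock = 0.118 × 24.51 = 2.89 mol/L

2.89 mol/L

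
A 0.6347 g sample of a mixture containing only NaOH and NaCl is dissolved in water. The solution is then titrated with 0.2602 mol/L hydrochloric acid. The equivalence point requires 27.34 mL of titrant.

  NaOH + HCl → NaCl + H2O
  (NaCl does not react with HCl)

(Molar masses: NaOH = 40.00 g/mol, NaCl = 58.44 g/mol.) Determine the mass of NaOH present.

n(HCl) = 0.02734 × 0.2602 = 7.114 × 10^-3 mol
Let x = n(NaOH), y = n(NaCl).
Titrant: 1x = 7.114 × 10^-3;  mass: 40.00x + 58.44y = 0.6347
Solving, x = 7.114 × 10^-3 mol, y = 5.992 × 10^-3 mol
mass of NaOH = 7.114 × 10^-3 × 40.00 = 0.2846 g

0.2846 g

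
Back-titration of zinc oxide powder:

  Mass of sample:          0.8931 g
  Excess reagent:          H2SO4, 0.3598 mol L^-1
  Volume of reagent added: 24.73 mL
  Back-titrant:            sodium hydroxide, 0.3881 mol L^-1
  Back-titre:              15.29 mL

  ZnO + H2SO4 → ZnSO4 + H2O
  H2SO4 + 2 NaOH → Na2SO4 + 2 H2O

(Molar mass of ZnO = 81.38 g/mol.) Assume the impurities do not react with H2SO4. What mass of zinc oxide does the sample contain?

n(H2SO4) added = 0.02473 × 0.3598 = 8.898 × 10^-3 mol
n(NaOH) used in back-titration = 0.01529 × 0.3881 = 5.934 × 10^-3 mol
From the 1:2 ratio, n(H2SO4) left over = 1/2 × 5.934 × 10^-3 = 2.967 × 10^-3 mol
n(H2SO4) consumed by analyte = 8.898 × 10^-3 − 2.967 × 10^-3 = 5.931 × 10^-3 mol
n(ZnO) = 5.931 × 10^-3 mol (1:1 ratio)
mass of ZnO = 5.931 × 10^-3 × 81.38 = 0.4827 g

0.4827 g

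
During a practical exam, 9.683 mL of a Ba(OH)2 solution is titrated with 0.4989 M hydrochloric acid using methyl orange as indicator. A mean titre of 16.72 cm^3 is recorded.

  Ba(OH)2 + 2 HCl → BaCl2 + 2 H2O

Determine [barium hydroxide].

n(HCl) = 0.01672 L × 0.4989 mol/L = 8.342 × 10^-3 mol
From the 1:2 mole ratio, n(Ba(OH)2) = 1/2 × 8.342 × 10^-3 = 4.171 × 10^-3 mol
[Ba(OH)2] = 4.171 × 10^-3 mol / 0.009683 L = 0.4307 mol/L

0.4307 M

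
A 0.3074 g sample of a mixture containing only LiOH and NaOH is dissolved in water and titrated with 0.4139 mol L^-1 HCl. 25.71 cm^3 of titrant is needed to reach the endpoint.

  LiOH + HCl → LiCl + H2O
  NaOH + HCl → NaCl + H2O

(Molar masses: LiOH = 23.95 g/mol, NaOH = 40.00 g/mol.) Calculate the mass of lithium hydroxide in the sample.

0.1765 g

n(HCl) = 0.02571 × 0.4139 = 0.01064 mol
Let x = n(LiOH), y = n(NaOH).
Titrant: 1x + 1y = 0.01064;  mass: 23.95x + 40.00y = 0.3074
Solving, x = 7.368 × 10^-3 mol, y = 3.273 × 10^-3 mol
mass of LiOH = 7.368 × 10^-3 × 23.95 = 0.1765 g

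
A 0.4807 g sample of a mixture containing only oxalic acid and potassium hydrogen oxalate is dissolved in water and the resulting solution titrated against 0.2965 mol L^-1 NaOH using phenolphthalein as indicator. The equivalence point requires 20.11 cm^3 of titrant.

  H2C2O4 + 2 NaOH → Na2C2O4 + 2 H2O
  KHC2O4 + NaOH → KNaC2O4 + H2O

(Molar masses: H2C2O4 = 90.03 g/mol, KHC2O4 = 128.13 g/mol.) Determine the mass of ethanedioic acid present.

n(NaOH) = 0.02011 × 0.2965 = 5.963 × 10^-3 mol
Let x = n(H2C2O4), y = n(KHC2O4).
Titrant: 2x + 1y = 5.963 × 10^-3;  mass: 90.03x + 128.13y = 0.4807
Solving, x = 1.704 × 10^-3 mol, y = 2.554 × 10^-3 mol
mass of H2C2O4 = 1.704 × 10^-3 × 90.03 = 0.1534 g

0.1534 g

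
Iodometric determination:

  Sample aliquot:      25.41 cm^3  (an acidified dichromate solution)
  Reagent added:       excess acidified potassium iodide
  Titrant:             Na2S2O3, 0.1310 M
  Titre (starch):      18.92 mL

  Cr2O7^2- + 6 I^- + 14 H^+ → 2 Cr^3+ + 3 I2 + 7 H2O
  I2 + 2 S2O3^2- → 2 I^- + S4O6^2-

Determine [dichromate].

n(S2O3^2-) = 0.01892 × 0.1310 = 2.479 × 10^-3 mol
n(I2) = n(S2O3^2-)/2 = 1.239 × 10^-3 mol
From the 1:3 ratio, n(Cr2O7^2-) in the aliquot = 1/3 × 1.239 × 10^-3 = 4.131 × 10^-4 mol
[Cr2O7^2-] = 4.131 × 10^-4 / 0.02541 = 0.01626 mol/L

0.01626 M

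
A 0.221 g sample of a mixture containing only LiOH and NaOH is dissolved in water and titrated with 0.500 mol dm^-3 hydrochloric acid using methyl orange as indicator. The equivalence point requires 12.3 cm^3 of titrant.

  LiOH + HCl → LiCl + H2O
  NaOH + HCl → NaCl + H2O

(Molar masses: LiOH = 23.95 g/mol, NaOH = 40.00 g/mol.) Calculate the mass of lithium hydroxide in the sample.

0.0373 g

n(HCl) = 0.0123 × 0.500 = 6.15 × 10^-3 mol
Let x = n(LiOH), y = n(NaOH).
Titrant: 1x + 1y = 6.15 × 10^-3;  mass: 23.95x + 40.00y = 0.221
Solving, x = 1.56 × 10^-3 mol, y = 4.59 × 10^-3 mol
mass of LiOH = 1.56 × 10^-3 × 23.95 = 0.0373 g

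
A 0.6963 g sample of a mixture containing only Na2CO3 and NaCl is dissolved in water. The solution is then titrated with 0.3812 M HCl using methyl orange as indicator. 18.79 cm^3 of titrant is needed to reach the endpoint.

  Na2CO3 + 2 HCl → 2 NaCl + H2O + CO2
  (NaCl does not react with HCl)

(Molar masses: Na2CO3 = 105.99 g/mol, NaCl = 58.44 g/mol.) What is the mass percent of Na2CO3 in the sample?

54.52 %

n(HCl) = 0.01879 × 0.3812 = 7.163 × 10^-3 mol
Let x = n(Na2CO3), y = n(NaCl).
Titrant: 2x = 7.163 × 10^-3;  mass: 105.99x + 58.44y = 0.6963
Solving, x = 3.581 × 10^-3 mol, y = 5.419 × 10^-3 mol
mass of Na2CO3 = 3.581 × 10^-3 × 105.99 = 0.3796 g
% Na2CO3 = 0.3796 / 0.6963 × 100 = 54.52 %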